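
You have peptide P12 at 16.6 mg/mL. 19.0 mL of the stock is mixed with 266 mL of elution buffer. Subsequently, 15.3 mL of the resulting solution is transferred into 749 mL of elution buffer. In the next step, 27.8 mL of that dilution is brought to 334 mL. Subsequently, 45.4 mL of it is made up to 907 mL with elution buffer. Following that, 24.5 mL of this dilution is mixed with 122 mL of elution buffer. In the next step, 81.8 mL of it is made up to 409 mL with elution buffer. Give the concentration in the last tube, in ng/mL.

Overall dilution factor = 15 × 49.95 × 12.01 × 19.98 × 5.980 × 5 = 5.38 × 10⁶.
16.6 mg/mL / 5.38 × 10⁶ = 3.09 × 10⁻⁶ mg/mL = 3.09 ng/mL.

3.09 ng/mL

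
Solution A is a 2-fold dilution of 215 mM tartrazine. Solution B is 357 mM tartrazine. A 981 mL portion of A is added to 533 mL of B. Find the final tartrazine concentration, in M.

0.195 M

C_A = 215 mM / 2 = 108 mM.
C_mix = (C_A·V_A + C_B·V_B)/(V_A + V_B) = (108×981 + 357×533) / 1514 = 195 mM = 0.195 M.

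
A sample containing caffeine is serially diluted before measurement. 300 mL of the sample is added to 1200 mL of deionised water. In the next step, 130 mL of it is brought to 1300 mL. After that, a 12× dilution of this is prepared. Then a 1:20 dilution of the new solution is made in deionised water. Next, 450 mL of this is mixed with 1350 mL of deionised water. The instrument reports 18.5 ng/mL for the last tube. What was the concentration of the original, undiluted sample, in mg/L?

Overall dilution factor = 5 × 10 × 12 × 20 × 4 = 4.80 × 10⁴.
Original = 18.5 ng/mL × 4.80 × 10⁴ = 8.88 × 10⁵ ng/mL = 888 mg/L.

888 mg/L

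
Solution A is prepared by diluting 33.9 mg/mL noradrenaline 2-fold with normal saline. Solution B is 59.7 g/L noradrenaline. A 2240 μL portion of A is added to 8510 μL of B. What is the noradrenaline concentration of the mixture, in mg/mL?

C_A = 33.9 mg/mL / 2 = 16.9 mg/mL.
C_B = 59.7 g/L = 59.7 mg/mL.
C_mix = (C_A·V_A + C_B·V_B)/(V_A + V_B) = (16.9×2240 + 59.7×8510) / 10750 = 50.8 mg/mL.

50.8 mg/mL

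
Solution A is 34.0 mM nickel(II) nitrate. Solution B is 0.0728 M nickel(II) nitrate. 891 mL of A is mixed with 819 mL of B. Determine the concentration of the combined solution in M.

0.0526 M

C_B = 0.0728 M = 72.8 mM.
C_mix = (C_A·V_A + C_B·V_B)/(V_A + V_B) = (34.0×891 + 72.8×819) / 1710 = 52.6 mM = 0.0526 M.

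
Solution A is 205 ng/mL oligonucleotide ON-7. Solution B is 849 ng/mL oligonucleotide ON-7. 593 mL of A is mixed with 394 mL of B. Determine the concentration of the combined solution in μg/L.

462 μg/L

C_mix = (C_A·V_A + C_B·V_B)/(V_A + V_B) = (205×593 + 849×394) / 987.0 = 462 ng/mL = 462 μg/L.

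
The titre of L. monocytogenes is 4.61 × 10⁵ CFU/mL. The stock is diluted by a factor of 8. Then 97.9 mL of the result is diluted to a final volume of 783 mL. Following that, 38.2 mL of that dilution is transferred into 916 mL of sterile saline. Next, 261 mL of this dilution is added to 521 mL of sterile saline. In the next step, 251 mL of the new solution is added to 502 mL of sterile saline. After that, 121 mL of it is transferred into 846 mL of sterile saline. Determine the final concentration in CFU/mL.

4.02 CFU/mL

Overall dilution factor = 8 × 7.998 × 24.98 × 2.996 × 3 × 7.992 = 1.15 × 10⁵.
4.61 × 10⁵ CFU/mL / 1.15 × 10⁵ = 4.02 CFU/mL.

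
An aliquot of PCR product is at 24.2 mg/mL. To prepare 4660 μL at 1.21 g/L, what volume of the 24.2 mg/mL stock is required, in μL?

1.21 g/L = 1.21 mg/mL.
V₁ = C₂V₂/C₁ = 1.21 × 4660 / 24.2 = 233 μL.

233 μL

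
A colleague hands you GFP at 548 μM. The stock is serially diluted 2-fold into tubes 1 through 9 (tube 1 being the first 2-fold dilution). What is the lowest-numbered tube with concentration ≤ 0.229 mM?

Tube n has concentration 548 μM / 2ⁿ.
Need 2ⁿ ≥ 548 μM / 0.229 mM = 2.39, so n ≥ 1.26.
First such tube: n = 2.

tube 2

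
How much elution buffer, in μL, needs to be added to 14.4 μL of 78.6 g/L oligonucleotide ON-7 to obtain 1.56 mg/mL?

711 μL

1.56 mg/mL = 1.56 g/L.
V₂ = C₁V₁/C₂ = 78.6 × 14.4 / 1.56 = 726 μL.
Diluent to add = V₂ − V₁ = 726 − 14.4 = 711 μL.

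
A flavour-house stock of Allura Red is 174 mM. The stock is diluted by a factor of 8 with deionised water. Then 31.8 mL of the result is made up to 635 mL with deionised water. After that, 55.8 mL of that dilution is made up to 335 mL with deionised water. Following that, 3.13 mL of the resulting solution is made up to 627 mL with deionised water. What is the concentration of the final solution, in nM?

906 nM

Overall dilution factor = 8 × 19.97 × 6.004 × 200.3 = 1.92 × 10⁵.
174 mM / 1.92 × 10⁵ = 9.06 × 10⁻⁴ mM = 906 nM.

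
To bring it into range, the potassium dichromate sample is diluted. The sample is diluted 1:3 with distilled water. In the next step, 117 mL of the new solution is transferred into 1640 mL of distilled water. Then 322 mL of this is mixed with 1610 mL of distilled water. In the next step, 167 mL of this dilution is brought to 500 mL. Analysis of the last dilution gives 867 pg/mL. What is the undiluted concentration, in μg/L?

702 μg/L

Overall dilution factor = 3 × 15.02 × 6 × 2.994 = 809.
Original = 867 pg/mL × 809 = 7.02 × 10⁵ pg/mL = 702 μg/L.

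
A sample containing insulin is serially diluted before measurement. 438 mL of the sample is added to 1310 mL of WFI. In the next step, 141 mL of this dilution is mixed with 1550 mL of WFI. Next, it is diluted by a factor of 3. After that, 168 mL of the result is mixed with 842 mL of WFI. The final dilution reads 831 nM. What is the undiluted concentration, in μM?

717 μM

Overall dilution factor = 3.991 × 11.99 × 3 × 6.012 = 863.
Original = 831 nM × 863 = 7.17 × 10⁵ nM = 717 μM.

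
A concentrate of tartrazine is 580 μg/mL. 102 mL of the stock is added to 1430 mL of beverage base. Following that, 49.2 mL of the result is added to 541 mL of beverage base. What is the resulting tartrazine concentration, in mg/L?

3.22 mg/L

Overall dilution factor = 15.02 × 12.00 = 180.
580 μg/mL / 180 = 3.22 μg/mL = 3.22 mg/L.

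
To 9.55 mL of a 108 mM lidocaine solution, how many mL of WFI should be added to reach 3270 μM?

306 mL

3270 μM = 3.27 mM.
V₂ = C₁V₁/C₂ = 108 × 9.55 / 3.27 = 315 mL.
Diluent to add = V₂ − V₁ = 315 − 9.55 = 306 mL.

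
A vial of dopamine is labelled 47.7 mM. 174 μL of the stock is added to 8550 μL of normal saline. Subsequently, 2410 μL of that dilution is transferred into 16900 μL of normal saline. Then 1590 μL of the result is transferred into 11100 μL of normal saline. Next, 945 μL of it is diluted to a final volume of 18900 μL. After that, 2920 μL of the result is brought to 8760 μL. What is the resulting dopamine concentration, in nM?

Overall dilution factor = 50.14 × 8.012 × 7.981 × 20 × 3 = 1.92 × 10⁵.
47.7 mM / 1.92 × 10⁵ = 2.48 × 10⁻⁴ mM = 248 nM.

248 nM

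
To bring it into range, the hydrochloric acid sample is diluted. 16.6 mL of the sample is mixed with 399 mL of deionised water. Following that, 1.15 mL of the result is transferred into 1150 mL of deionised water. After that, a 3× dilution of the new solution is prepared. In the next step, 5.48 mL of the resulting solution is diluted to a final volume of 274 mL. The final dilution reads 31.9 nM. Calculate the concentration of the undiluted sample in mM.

Overall dilution factor = 25.04 × 1001 × 3 × 50 = 3.76 × 10⁶.
Original = 31.9 nM × 3.76 × 10⁶ = 1.20 × 10⁸ nM = 120 mM.

120 mM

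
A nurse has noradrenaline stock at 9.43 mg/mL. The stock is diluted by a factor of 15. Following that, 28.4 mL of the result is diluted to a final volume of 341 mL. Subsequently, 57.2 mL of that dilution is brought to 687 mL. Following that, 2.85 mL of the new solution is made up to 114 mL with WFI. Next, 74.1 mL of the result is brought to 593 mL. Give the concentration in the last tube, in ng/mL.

Overall dilution factor = 15 × 12.01 × 12.01 × 40 × 8.003 = 6.92 × 10⁵.
9.43 mg/mL / 6.92 × 10⁵ = 1.36 × 10⁻⁵ mg/mL = 13.6 ng/mL.

13.6 ng/mL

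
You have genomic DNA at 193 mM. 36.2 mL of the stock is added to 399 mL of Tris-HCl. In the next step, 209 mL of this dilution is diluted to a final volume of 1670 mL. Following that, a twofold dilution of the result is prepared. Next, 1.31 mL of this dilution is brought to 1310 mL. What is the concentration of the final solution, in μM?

Overall dilution factor = 12.02 × 7.990 × 2 × 1000 = 1.92 × 10⁵.
193 mM / 1.92 × 10⁵ = 1.00 × 10⁻³ mM = 1.00 μM.

1.00 μM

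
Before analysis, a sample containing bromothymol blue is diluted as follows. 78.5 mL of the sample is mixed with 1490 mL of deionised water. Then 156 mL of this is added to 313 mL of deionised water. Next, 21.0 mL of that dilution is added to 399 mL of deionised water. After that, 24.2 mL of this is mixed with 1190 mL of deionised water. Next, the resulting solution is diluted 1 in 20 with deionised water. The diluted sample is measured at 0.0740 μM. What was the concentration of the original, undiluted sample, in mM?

Overall dilution factor = 19.98 × 3.006 × 20 × 50.17 × 20 = 1.21 × 10⁶.
Original = 0.0740 μM × 1.21 × 10⁶ = 8.92 × 10⁴ μM = 89.2 mM.

89.2 mM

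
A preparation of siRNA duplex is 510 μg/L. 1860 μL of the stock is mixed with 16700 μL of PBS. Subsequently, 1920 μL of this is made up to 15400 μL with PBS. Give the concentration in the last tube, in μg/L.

Overall dilution factor = 9.978 × 8.021 = 80.0.
510 μg/L / 80.0 = 6.37 μg/L.

6.37 μg/L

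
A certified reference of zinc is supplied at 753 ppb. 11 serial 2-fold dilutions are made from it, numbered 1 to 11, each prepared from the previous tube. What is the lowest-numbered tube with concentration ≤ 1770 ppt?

tube 9

Tube n has concentration 753 ppb / 2ⁿ.
Need 2ⁿ ≥ 753 ppb / 1770 ppt = 425, so n ≥ 8.73.
First such tube: n = 9.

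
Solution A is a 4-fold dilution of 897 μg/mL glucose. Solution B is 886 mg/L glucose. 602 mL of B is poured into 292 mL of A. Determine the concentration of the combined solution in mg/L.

C_A = 897 μg/mL / 4 = 224 μg/mL.
C_B = 886 mg/L = 886 μg/mL.
C_mix = (C_A·V_A + C_B·V_B)/(V_A + V_B) = (224×292 + 886×602) / 894.0 = 670 μg/mL = 670 mg/L.

670 mg/L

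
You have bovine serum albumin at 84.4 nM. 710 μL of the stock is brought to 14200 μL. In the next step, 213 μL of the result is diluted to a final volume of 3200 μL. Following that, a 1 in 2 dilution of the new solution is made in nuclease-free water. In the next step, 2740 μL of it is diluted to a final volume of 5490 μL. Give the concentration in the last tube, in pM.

Overall dilution factor = 20 × 15.02 × 2 × 2.004 = 1204.
84.4 nM / 1204 = 0.0701 nM = 70.1 pM.

70.1 pM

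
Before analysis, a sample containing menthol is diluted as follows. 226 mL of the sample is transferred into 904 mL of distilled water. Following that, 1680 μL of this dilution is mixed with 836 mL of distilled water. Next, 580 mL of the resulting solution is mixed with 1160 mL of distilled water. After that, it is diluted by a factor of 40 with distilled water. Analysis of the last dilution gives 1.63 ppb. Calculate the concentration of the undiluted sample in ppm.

Overall dilution factor = 5 × 498.6 × 3 × 40 = 2.99 × 10⁵.
Original = 1.63 ppb × 2.99 × 10⁵ = 4.88 × 10⁵ ppb = 488 ppm.

488 ppm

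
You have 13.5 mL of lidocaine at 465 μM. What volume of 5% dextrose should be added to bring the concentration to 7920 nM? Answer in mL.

7920 nM = 7.92 μM.
V₂ = C₁V₁/C₂ = 465 × 13.5 / 7.92 = 793 mL.
Diluent to add = V₂ − V₁ = 793 − 13.5 = 779 mL.

779 mL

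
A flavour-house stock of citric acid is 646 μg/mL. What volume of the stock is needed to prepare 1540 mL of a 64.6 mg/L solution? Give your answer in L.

0.154 L

64.6 mg/L = 64.6 μg/mL.
V₁ = C₂V₂/C₁ = 64.6 × 1540 / 646 = 154 mL = 0.154 L.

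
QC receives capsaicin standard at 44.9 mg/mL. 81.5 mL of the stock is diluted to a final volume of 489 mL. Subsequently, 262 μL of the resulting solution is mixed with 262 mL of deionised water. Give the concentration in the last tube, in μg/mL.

Overall dilution factor = 6 × 1001 = 6006.
44.9 mg/mL / 6006 = 7.48 × 10⁻³ mg/mL = 7.48 μg/mL.

7.48 μg/mL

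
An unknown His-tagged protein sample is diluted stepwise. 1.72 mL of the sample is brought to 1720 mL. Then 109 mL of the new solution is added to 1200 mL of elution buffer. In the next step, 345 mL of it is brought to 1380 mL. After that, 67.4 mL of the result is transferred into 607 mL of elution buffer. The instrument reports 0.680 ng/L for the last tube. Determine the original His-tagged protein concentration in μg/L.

Overall dilution factor = 1000 × 12.01 × 4 × 10.01 = 4.81 × 10⁵.
Original = 0.680 ng/L × 4.81 × 10⁵ = 3.27 × 10⁵ ng/L = 327 μg/L.

327 μg/L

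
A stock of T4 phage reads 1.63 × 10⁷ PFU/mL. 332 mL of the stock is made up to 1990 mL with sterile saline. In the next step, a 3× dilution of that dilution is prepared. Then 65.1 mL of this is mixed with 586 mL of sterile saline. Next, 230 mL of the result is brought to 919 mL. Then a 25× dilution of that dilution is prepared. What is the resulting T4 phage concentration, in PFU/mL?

907 PFU/mL

Overall dilution factor = 5.994 × 3 × 10.00 × 3.996 × 25 = 1.80 × 10⁴.
1.63 × 10⁷ PFU/mL / 1.80 × 10⁴ = 907 PFU/mL.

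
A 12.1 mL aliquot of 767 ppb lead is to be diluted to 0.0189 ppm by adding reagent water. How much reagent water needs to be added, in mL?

0.0189 ppm = 18.9 ppb.
V₂ = C₁V₁/C₂ = 767 × 12.1 / 18.9 = 491 mL.
Diluent to add = V₂ − V₁ = 491 − 12.1 = 479 mL.

479 mL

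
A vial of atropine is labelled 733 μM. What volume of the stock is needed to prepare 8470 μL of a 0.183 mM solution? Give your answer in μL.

0.183 mM = 183 μM.
V₁ = C₂V₂/C₁ = 183 × 8470 / 733 = 2115 μL.

2110 μL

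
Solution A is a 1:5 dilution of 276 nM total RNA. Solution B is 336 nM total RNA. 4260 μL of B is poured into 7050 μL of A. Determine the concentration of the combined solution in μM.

C_A = 276 nM / 5 = 55.2 nM.
C_mix = (C_A·V_A + C_B·V_B)/(V_A + V_B) = (55.2×7050 + 336×4260) / 11310 = 161 nM = 0.161 μM.

0.161 μM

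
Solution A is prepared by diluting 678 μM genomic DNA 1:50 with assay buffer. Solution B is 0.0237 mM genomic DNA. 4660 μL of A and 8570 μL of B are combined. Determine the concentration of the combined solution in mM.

0.0201 mM

C_A = 678 μM / 50 = 13.6 μM.
C_B = 0.0237 mM = 23.7 μM.
C_mix = (C_A·V_A + C_B·V_B)/(V_A + V_B) = (13.6×4660 + 23.7×8570) / 13230 = 20.1 μM = 0.0201 mM.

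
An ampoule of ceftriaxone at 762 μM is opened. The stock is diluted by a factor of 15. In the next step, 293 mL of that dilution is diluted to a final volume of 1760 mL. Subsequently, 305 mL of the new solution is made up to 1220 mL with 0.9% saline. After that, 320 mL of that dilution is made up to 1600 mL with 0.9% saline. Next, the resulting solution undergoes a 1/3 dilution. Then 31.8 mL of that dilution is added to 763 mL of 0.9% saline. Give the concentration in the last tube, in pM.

Overall dilution factor = 15 × 6.007 × 4 × 5 × 3 × 24.99 = 1.35 × 10⁵.
762 μM / 1.35 × 10⁵ = 5.64 × 10⁻³ μM = 5640 pM.

5640 pM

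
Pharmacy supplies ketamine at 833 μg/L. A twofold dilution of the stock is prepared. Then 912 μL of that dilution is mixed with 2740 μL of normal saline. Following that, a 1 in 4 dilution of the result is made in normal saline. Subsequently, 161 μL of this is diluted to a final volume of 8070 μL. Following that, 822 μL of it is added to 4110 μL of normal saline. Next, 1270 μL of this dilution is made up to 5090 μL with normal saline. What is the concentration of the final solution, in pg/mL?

21.6 pg/mL

Overall dilution factor = 2 × 4.004 × 4 × 50.12 × 6 × 4.008 = 3.86 × 10⁴.
833 μg/L / 3.86 × 10⁴ = 0.0216 μg/L = 21.6 pg/mL.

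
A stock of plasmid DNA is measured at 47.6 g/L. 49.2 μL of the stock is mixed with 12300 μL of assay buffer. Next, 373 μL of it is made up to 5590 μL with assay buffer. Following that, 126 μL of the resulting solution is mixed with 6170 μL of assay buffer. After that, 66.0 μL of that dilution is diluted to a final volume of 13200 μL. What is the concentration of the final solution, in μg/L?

Overall dilution factor = 251 × 14.99 × 49.97 × 200 = 3.76 × 10⁷.
47.6 g/L / 3.76 × 10⁷ = 1.27 × 10⁻⁶ g/L = 1.27 μg/L.

1.27 μg/L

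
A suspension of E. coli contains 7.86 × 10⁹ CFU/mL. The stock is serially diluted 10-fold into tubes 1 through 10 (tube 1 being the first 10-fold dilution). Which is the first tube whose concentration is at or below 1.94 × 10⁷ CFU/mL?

tube 3

Tube n has concentration 7.86 × 10⁹ CFU/mL / 10ⁿ.
Need 10ⁿ ≥ 7.86 × 10⁹ CFU/mL / 1.94 × 10⁷ CFU/mL = 405, so n ≥ 2.61.
First such tube: n = 3.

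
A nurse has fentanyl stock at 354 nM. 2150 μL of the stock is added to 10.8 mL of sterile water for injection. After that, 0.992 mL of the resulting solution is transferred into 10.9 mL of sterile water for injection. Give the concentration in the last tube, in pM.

Overall dilution factor = 6.023 × 11.99 = 72.2.
354 nM / 72.2 = 4.90 nM = 4900 pM.

4900 pM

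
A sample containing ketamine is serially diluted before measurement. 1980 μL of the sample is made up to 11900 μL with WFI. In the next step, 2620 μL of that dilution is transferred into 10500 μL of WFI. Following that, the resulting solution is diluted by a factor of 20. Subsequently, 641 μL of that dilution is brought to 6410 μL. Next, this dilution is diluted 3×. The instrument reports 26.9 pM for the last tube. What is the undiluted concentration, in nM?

486 nM

Overall dilution factor = 6.010 × 5.008 × 20 × 10 × 3 = 1.81 × 10⁴.
Original = 26.9 pM × 1.81 × 10⁴ = 4.86 × 10⁵ pM = 486 nM.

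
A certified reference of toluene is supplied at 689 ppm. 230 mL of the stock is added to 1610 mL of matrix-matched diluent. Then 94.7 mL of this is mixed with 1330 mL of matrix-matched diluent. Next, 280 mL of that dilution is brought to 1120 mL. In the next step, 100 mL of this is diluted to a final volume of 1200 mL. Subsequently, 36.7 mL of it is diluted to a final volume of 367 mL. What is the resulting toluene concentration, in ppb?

11.9 ppb

Overall dilution factor = 8 × 15.04 × 4 × 12 × 10 = 5.78 × 10⁴.
689 ppm / 5.78 × 10⁴ = 0.0119 ppm = 11.9 ppb.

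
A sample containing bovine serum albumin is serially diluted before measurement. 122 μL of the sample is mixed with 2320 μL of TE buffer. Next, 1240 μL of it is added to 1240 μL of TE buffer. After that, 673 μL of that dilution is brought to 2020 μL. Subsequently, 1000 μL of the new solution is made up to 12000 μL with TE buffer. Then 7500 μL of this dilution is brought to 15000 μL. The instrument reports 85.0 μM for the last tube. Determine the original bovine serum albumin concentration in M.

Overall dilution factor = 20.02 × 2 × 3.001 × 12 × 2 = 2884.
Original = 85.0 μM × 2884 = 2.45 × 10⁵ μM = 0.245 M.

0.245 M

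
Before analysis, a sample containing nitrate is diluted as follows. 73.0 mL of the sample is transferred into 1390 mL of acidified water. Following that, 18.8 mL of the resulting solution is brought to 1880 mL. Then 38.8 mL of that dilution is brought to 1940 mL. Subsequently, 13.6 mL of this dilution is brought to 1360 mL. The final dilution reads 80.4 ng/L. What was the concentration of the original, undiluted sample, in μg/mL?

806 μg/mL

Overall dilution factor = 20.04 × 100 × 50 × 100 = 1.00 × 10⁷.
Original = 80.4 ng/L × 1.00 × 10⁷ = 8.06 × 10⁸ ng/L = 806 μg/mL.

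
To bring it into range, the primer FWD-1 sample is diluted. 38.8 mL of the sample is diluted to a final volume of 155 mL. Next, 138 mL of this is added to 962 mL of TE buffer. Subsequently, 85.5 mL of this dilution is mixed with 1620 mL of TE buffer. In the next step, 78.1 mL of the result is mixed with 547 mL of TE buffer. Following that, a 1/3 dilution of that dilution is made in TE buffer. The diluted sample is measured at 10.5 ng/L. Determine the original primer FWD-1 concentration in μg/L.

Overall dilution factor = 3.995 × 7.971 × 19.95 × 8.004 × 3 = 1.53 × 10⁴.
Original = 10.5 ng/L × 1.53 × 10⁴ = 1.60 × 10⁵ ng/L = 160 μg/L.

160 μg/L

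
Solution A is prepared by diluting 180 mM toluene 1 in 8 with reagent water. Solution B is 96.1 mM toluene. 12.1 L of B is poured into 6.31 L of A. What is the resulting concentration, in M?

0.0709 M

C_A = 180 mM / 8 = 22.5 mM.
C_mix = (C_A·V_A + C_B·V_B)/(V_A + V_B) = (22.5×6.31 + 96.1×12.1) / 18.41 = 70.9 mM = 0.0709 M.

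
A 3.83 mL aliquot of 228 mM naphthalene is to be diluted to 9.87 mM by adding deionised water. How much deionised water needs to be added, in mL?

V₂ = C₁V₁/C₂ = 228 × 3.83 / 9.87 = 88.5 mL.
Diluent to add = V₂ − V₁ = 88.5 − 3.83 = 84.6 mL.

84.6 mL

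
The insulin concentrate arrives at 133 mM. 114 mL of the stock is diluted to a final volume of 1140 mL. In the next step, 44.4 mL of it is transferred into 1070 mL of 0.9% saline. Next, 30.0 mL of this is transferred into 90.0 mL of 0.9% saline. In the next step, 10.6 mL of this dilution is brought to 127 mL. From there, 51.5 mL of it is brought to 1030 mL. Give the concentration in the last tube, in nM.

Overall dilution factor = 10 × 25.10 × 4 × 11.98 × 20 = 2.41 × 10⁵.
133 mM / 2.41 × 10⁵ = 5.53 × 10⁻⁴ mM = 553 nM.

553 nM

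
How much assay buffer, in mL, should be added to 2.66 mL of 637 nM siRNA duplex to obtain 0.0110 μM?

151 mL

0.0110 μM = 11.0 nM.
V₂ = C₁V₁/C₂ = 637 × 2.66 / 11.0 = 154 mL.
Diluent to add = V₂ − V₁ = 154 − 2.66 = 151 mL.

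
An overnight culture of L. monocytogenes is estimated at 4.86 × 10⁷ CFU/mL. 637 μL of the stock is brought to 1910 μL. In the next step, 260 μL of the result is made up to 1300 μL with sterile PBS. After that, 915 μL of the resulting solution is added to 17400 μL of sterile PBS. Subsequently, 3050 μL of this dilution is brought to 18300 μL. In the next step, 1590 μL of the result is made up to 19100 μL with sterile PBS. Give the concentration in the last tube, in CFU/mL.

2250 CFU/mL

Overall dilution factor = 2.998 × 5 × 20.02 × 6 × 12.01 = 2.16 × 10⁴.
4.86 × 10⁷ CFU/mL / 2.16 × 10⁴ = 2250 CFU/mL.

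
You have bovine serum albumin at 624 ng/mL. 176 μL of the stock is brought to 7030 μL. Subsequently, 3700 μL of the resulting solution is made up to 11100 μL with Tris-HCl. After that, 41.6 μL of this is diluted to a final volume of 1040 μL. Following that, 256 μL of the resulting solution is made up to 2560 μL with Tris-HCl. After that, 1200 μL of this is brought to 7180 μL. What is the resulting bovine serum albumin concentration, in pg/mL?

3.48 pg/mL

Overall dilution factor = 39.94 × 3 × 25 × 10 × 5.983 = 1.79 × 10⁵.
624 ng/mL / 1.79 × 10⁵ = 3.48 × 10⁻³ ng/mL = 3.48 pg/mL.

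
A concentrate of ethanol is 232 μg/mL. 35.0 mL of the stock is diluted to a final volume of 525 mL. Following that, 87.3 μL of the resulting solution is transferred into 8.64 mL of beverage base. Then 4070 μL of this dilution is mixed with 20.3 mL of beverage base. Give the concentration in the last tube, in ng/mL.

Overall dilution factor = 15 × 99.97 × 5.988 = 8979.
232 μg/mL / 8979 = 0.0258 μg/mL = 25.8 ng/mL.

25.8 ng/mL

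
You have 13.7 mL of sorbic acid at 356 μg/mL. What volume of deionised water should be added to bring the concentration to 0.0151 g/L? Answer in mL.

309 mL

0.0151 g/L = 15.1 μg/mL.
V₂ = C₁V₁/C₂ = 356 × 13.7 / 15.1 = 323 mL.
Diluent to add = V₂ − V₁ = 323 − 13.7 = 309 mL.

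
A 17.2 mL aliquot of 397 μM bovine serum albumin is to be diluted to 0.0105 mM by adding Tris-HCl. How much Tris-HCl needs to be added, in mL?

0.0105 mM = 10.5 μM.
V₂ = C₁V₁/C₂ = 397 × 17.2 / 10.5 = 650 mL.
Diluent to add = V₂ − V₁ = 650 − 17.2 = 633 mL.

633 mL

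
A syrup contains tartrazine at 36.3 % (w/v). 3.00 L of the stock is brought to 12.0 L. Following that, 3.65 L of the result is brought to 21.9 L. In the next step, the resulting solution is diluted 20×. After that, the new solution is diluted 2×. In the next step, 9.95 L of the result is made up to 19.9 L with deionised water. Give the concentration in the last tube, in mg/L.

189 mg/L

Overall dilution factor = 4 × 6 × 20 × 2 × 2 = 1920.
36.3 % (w/v) / 1920 = 0.0189 % (w/v) = 189 mg/L.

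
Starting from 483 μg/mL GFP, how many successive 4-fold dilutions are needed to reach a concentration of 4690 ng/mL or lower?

Need 4ⁿ ≥ 103, so n ≥ log(103)/log(4) = 3.34.
Minimum whole steps: n = 4.

4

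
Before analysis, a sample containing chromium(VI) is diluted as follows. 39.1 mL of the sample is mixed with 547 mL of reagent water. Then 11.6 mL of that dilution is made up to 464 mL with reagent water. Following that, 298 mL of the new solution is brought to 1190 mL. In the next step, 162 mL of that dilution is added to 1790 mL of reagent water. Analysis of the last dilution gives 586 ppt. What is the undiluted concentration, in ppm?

16.9 ppm

Overall dilution factor = 14.99 × 40 × 3.993 × 12.05 = 2.89 × 10⁴.
Original = 586 ppt × 2.89 × 10⁴ = 1.69 × 10⁷ ppt = 16.9 ppm.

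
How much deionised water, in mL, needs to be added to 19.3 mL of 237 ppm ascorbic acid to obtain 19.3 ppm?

218 mL

V₂ = C₁V₁/C₂ = 237 × 19.3 / 19.3 = 237 mL.
Diluent to add = V₂ − V₁ = 237 − 19.3 = 218 mL.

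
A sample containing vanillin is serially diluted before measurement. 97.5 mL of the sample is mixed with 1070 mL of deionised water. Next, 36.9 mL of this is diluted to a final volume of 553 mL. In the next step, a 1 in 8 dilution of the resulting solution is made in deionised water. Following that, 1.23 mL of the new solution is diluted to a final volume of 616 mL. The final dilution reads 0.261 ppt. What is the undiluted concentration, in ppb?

188 ppb

Overall dilution factor = 11.97 × 14.99 × 8 × 500.8 = 7.19 × 10⁵.
Original = 0.261 ppt × 7.19 × 10⁵ = 1.88 × 10⁵ ppt = 188 ppb.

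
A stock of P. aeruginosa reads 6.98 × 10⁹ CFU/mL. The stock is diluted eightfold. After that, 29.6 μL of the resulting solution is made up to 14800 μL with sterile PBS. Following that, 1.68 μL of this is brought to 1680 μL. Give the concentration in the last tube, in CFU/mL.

Overall dilution factor = 8 × 500 × 1000 = 4.00 × 10⁶.
6.98 × 10⁹ CFU/mL / 4.00 × 10⁶ = 1740 CFU/mL.

1740 CFU/mL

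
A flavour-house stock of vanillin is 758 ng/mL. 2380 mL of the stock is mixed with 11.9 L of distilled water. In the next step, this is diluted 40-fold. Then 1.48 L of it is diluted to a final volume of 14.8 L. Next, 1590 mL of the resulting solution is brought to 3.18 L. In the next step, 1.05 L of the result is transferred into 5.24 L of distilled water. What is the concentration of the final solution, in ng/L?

26.4 ng/L

Overall dilution factor = 6 × 40 × 10 × 2 × 5.990 = 2.88 × 10⁴.
758 ng/mL / 2.88 × 10⁴ = 0.0264 ng/mL = 26.4 ng/L.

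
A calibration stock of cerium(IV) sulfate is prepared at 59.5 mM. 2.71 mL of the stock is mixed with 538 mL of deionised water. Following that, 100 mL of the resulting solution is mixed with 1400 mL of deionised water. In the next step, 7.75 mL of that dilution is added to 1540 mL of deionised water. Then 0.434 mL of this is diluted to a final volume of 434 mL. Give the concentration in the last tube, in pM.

99.5 pM

Overall dilution factor = 199.5 × 15 × 199.7 × 1000 = 5.98 × 10⁸.
59.5 mM / 5.98 × 10⁸ = 9.95 × 10⁻⁸ mM = 99.5 pM.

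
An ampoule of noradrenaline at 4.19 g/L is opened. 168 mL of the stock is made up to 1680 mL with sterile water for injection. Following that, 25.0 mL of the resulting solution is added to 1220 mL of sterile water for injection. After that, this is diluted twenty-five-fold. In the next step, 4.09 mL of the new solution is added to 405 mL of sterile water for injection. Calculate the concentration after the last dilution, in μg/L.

Overall dilution factor = 10 × 49.80 × 25 × 100.0 = 1.25 × 10⁶.
4.19 g/L / 1.25 × 10⁶ = 3.36 × 10⁻⁶ g/L = 3.36 μg/L.

3.36 μg/L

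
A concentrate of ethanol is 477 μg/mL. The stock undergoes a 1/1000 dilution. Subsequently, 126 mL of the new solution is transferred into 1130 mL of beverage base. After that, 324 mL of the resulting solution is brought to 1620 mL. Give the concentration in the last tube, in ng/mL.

Overall dilution factor = 1000 × 9.968 × 5 = 4.98 × 10⁴.
477 μg/mL / 4.98 × 10⁴ = 9.57 × 10⁻³ μg/mL = 9.57 ng/mL.

9.57 ng/mL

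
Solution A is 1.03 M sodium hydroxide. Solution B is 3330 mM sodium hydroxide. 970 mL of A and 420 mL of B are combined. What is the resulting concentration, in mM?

1720 mM

C_B = 3330 mM = 3.33 M.
C_mix = (C_A·V_A + C_B·V_B)/(V_A + V_B) = (1.03×970 + 3.33×420) / 1390 = 1.72 M = 1720 mM.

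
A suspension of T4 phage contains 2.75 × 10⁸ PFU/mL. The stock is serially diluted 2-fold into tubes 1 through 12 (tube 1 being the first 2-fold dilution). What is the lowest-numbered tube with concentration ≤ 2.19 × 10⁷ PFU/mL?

Tube n has concentration 2.75 × 10⁸ PFU/mL / 2ⁿ.
Need 2ⁿ ≥ 2.75 × 10⁸ PFU/mL / 2.19 × 10⁷ PFU/mL = 12.6, so n ≥ 3.65.
First such tube: n = 4.

tube 4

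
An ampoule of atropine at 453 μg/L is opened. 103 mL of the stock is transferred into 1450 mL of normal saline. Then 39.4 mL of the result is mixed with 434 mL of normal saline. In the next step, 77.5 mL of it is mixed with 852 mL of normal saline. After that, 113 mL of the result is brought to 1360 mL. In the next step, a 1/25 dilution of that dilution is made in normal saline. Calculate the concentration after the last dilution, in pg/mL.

Overall dilution factor = 15.08 × 12.02 × 11.99 × 12.04 × 25 = 6.54 × 10⁵.
453 μg/L / 6.54 × 10⁵ = 6.93 × 10⁻⁴ μg/L = 0.693 pg/mL.

0.693 pg/mL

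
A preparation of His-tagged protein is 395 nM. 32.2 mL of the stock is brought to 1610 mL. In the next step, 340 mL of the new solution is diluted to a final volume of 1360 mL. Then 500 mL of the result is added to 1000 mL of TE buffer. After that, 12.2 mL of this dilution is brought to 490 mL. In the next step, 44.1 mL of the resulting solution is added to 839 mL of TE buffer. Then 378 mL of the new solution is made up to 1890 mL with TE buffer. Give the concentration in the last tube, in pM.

0.164 pM

Overall dilution factor = 50 × 4 × 3 × 40.16 × 20.02 × 5 = 2.41 × 10⁶.
395 nM / 2.41 × 10⁶ = 1.64 × 10⁻⁴ nM = 0.164 pM.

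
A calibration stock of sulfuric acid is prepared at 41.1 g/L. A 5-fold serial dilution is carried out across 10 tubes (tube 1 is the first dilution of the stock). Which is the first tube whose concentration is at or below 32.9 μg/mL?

tube 5

Tube n has concentration 41.1 g/L / 5ⁿ.
Need 5ⁿ ≥ 41.1 g/L / 32.9 μg/mL = 1249, so n ≥ 4.43.
First such tube: n = 5.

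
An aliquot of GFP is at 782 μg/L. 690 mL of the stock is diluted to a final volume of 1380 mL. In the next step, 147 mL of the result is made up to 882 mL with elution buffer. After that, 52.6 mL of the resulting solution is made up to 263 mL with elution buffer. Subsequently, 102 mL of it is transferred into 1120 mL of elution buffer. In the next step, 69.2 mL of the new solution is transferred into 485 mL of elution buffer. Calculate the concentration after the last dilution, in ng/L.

Overall dilution factor = 2 × 6 × 5 × 11.98 × 8.009 = 5757.
782 μg/L / 5757 = 0.136 μg/L = 136 ng/L.

136 ng/L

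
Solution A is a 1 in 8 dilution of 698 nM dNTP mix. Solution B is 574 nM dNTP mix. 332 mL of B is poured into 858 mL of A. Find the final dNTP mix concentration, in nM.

C_A = 698 nM / 8 = 87.2 nM.
C_mix = (C_A·V_A + C_B·V_B)/(V_A + V_B) = (87.2×858 + 574×332) / 1190 = 223 nM.

223 nM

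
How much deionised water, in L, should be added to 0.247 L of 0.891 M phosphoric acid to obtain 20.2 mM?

20.2 mM = 0.0202 M.
V₂ = C₁V₁/C₂ = 0.891 × 0.247 / 0.0202 = 10.9 L.
Diluent to add = V₂ − V₁ = 10.9 − 0.247 = 10.6 L.

10.6 L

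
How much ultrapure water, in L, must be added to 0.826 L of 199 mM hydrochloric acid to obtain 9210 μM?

17.0 L

9210 μM = 9.21 mM.
V₂ = C₁V₁/C₂ = 199 × 0.826 / 9.21 = 17.8 L.
Diluent to add = V₂ − V₁ = 17.8 − 0.826 = 17.0 L.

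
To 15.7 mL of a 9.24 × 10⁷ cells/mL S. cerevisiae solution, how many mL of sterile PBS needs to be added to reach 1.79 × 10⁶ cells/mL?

V₂ = C₁V₁/C₂ = 9.24 × 10⁷ × 15.7 / 1.79 × 10⁶ = 810 mL.
Diluent to add = V₂ − V₁ = 810 − 15.7 = 795 mL.

795 mL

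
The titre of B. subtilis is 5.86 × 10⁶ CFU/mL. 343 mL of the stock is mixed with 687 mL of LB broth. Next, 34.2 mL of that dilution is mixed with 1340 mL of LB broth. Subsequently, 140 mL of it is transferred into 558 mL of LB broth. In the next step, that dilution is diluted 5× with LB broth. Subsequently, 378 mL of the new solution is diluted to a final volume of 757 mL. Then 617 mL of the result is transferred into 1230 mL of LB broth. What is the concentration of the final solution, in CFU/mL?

Overall dilution factor = 3.003 × 40.18 × 4.986 × 5 × 2.003 × 2.994 = 1.80 × 10⁴.
5.86 × 10⁶ CFU/mL / 1.80 × 10⁴ = 325 CFU/mL.

325 CFU/mL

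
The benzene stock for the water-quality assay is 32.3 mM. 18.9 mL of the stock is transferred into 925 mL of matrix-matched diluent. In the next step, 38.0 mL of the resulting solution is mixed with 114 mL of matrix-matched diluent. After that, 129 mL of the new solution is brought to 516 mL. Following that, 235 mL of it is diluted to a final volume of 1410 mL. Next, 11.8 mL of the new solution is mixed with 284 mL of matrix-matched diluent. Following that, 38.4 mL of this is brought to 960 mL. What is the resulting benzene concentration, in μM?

Overall dilution factor = 49.94 × 4 × 4 × 6 × 25.07 × 25 = 3.00 × 10⁶.
32.3 mM / 3.00 × 10⁶ = 1.08 × 10⁻⁵ mM = 0.0108 μM.

0.0108 μM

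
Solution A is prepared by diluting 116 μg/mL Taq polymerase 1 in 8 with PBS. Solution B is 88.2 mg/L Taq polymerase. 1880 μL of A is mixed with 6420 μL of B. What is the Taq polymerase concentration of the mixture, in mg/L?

C_A = 116 μg/mL / 8 = 14.5 μg/mL.
C_B = 88.2 mg/L = 88.2 μg/mL.
C_mix = (C_A·V_A + C_B·V_B)/(V_A + V_B) = (14.5×1880 + 88.2×6420) / 8300 = 71.5 μg/mL = 71.5 mg/L.

71.5 mg/L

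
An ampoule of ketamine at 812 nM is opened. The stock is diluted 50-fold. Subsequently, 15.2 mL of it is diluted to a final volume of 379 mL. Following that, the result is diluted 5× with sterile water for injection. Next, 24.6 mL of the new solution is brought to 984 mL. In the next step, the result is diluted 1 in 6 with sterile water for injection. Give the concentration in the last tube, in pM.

Overall dilution factor = 50 × 24.93 × 5 × 40 × 6 = 1.50 × 10⁶.
812 nM / 1.50 × 10⁶ = 5.43 × 10⁻⁴ nM = 0.543 pM.

0.543 pM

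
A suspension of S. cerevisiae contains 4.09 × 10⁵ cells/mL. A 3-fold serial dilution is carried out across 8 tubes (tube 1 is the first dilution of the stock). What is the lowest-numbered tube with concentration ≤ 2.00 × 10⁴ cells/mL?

Tube n has concentration 4.09 × 10⁵ cells/mL / 3ⁿ.
Need 3ⁿ ≥ 4.09 × 10⁵ cells/mL / 2.00 × 10⁴ cells/mL = 20.4, so n ≥ 2.75.
First such tube: n = 3.

tube 3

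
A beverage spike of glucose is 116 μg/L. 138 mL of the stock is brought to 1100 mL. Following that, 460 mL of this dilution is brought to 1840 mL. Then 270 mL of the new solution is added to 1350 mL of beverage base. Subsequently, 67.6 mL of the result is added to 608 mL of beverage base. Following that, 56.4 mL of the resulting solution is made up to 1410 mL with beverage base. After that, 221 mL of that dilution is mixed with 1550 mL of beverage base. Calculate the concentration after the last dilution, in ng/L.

Overall dilution factor = 7.971 × 4 × 6 × 9.994 × 25 × 8.014 = 3.83 × 10⁵.
116 μg/L / 3.83 × 10⁵ = 3.03 × 10⁻⁴ μg/L = 0.303 ng/L.

0.303 ng/L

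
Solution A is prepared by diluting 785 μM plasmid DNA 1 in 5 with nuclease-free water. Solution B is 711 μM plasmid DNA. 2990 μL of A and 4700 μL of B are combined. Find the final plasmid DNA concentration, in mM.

C_A = 785 μM / 5 = 157 μM.
C_mix = (C_A·V_A + C_B·V_B)/(V_A + V_B) = (157×2990 + 711×4700) / 7690 = 496 μM = 0.496 mM.

0.496 mM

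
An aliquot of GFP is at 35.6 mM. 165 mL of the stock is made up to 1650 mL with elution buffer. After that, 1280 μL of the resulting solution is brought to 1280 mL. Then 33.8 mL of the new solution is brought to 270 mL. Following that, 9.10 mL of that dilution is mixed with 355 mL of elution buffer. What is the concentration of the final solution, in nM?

Overall dilution factor = 10 × 1000 × 7.988 × 40.01 = 3.20 × 10⁶.
35.6 mM / 3.20 × 10⁶ = 1.11 × 10⁻⁵ mM = 11.1 nM.

11.1 nM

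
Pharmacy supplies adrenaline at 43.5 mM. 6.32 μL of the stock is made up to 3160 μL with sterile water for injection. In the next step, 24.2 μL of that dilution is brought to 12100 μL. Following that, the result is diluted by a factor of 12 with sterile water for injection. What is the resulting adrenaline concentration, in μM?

Overall dilution factor = 500 × 500 × 12 = 3.00 × 10⁶.
43.5 mM / 3.00 × 10⁶ = 1.45 × 10⁻⁵ mM = 0.0145 μM.

0.0145 μM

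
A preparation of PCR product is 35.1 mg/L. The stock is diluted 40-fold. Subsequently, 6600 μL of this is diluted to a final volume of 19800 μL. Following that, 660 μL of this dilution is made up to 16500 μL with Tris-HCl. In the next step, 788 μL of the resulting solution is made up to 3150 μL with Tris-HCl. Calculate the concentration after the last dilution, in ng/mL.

2.93 ng/mL

Overall dilution factor = 40 × 3 × 25 × 3.997 = 1.20 × 10⁴.
35.1 mg/L / 1.20 × 10⁴ = 2.93 × 10⁻³ mg/L = 2.93 ng/mL.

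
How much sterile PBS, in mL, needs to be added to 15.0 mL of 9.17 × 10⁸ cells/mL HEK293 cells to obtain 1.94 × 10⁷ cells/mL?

V₂ = C₁V₁/C₂ = 9.17 × 10⁸ × 15.0 / 1.94 × 10⁷ = 709 mL.
Diluent to add = V₂ − V₁ = 709 − 15.0 = 694 mL.

694 mL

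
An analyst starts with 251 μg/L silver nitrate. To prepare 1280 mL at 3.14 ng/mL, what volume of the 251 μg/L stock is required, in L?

0.0160 L

3.14 ng/mL = 3.14 μg/L.
V₁ = C₂V₂/C₁ = 3.14 × 1280 / 251 = 16.0 mL = 0.0160 L.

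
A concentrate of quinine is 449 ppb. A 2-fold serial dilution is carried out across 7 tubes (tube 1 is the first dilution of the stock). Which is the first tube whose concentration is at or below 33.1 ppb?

tube 4

Tube n has concentration 449 ppb / 2ⁿ.
Need 2ⁿ ≥ 449 ppb / 33.1 ppb = 13.6, so n ≥ 3.76.
First such tube: n = 4.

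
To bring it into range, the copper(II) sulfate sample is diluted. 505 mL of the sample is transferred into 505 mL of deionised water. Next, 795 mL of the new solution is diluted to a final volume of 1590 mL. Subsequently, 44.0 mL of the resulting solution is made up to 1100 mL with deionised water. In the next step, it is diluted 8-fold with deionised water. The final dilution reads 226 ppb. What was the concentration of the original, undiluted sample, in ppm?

Overall dilution factor = 2 × 2 × 25 × 8 = 800.
Original = 226 ppb × 800 = 1.81 × 10⁵ ppb = 181 ppm.

181 ppm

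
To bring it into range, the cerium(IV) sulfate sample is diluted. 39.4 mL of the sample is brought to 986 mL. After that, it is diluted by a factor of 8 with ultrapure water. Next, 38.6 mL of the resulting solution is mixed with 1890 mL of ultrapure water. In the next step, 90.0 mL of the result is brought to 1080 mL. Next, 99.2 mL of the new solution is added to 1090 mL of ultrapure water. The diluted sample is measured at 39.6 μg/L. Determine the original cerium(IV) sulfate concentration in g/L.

Overall dilution factor = 25.03 × 8 × 49.96 × 12 × 11.99 = 1.44 × 10⁶.
Original = 39.6 μg/L × 1.44 × 10⁶ = 5.70 × 10⁷ μg/L = 57.0 g/L.

57.0 g/L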